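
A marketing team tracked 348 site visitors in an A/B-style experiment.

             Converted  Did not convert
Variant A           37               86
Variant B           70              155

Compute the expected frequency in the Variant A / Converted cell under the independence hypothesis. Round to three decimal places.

Row total (Variant A) = 123; column total (Converted) = 107; grand total N = 348.
Expected count = (row total × column total) / N = 123 × 107 / 348 = 37.819.

37.819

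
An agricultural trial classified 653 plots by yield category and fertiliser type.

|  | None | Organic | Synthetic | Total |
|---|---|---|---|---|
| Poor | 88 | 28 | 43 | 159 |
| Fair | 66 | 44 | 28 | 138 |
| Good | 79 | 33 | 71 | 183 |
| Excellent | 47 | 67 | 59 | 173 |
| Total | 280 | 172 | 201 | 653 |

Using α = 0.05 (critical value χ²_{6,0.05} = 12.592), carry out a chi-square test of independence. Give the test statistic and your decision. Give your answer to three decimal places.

47.697; reject H₀

Grand total N = 653.
Expected counts (row total × column total / N):
  Poor, None: 159×280/653 = 68.177642
  Poor, Organic: 159×172/653 = 41.880551
  Poor, Synthetic: 159×201/653 = 48.941807
  Fair, None: 138×280/653 = 59.173047
  Fair, Organic: 138×172/653 = 36.349158
  Fair, Synthetic: 138×201/653 = 42.477795
  Good, None: 183×280/653 = 78.468606
  Good, Organic: 183×172/653 = 48.202144
  Good, Synthetic: 183×201/653 = 56.329250
  Excellent, None: 173×280/653 = 74.180704
  Excellent, Organic: 173×172/653 = 45.568147
  Excellent, Synthetic: 173×201/653 = 53.251149
Contributions (O − E)²/E:
  (88 − 68.177642)²/68.177642 = 5.7633
  (28 − 41.880551)²/41.880551 = 4.6005
  (43 − 48.941807)²/48.941807 = 0.7214
  (66 − 59.173047)²/59.173047 = 0.7876
  (44 − 36.349158)²/36.349158 = 1.6104
  (28 − 42.477795)²/42.477795 = 4.9345
  (79 − 78.468606)²/78.468606 = 0.0036
  (33 − 48.202144)²/48.202144 = 4.7945
  (71 − 56.329250)²/56.329250 = 3.8209
  (47 − 74.180704)²/74.180704 = 9.9593
  (67 − 45.568147)²/45.568147 = 10.0799
  (59 − 53.251149)²/53.251149 = 0.6206
χ² = 5.7633 + 4.6005 + 0.7214 + 0.7876 + 1.6104 + 4.9345 + 0.0036 + 4.7945 + 3.8209 + 9.9593 + 10.0799 + 0.6206 = 47.697
df = (4−1)(3−1) = 6. Since 47.697 > 12.592, reject the null hypothesis of independence at α = 0.05.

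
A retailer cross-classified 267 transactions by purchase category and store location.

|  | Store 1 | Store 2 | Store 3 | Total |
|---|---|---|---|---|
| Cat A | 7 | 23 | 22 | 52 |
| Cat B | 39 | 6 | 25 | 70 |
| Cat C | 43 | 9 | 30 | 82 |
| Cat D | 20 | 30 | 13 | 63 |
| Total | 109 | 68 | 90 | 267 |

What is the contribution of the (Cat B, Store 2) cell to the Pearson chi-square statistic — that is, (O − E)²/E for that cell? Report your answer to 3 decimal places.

7.847

Row total (Cat B) = 70; column total (Store 2) = 68; N = 267.
Expected count E = 70 × 68 / 267 = 17.8277.
Contribution = (O − E)²/E = (6 − 17.8277)² / 17.8277 = 7.847.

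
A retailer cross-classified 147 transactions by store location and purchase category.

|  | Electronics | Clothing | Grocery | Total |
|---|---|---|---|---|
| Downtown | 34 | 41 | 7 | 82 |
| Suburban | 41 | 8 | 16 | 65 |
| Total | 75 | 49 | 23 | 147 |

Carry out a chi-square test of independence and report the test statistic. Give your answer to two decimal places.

Grand total N = 147.
Expected counts (row total × column total / N):
  Downtown, Electronics: 82×75/147 = 41.8367
  Downtown, Clothing: 82×49/147 = 27.3333
  Downtown, Grocery: 82×23/147 = 12.8299
  Suburban, Electronics: 65×75/147 = 33.1633
  Suburban, Clothing: 65×49/147 = 21.6667
  Suburban, Grocery: 65×23/147 = 10.1701
Contributions (O − E)²/E:
  (34 − 41.8367)²/41.8367 = 1.4679
  (41 − 27.3333)²/27.3333 = 6.8334
  (7 − 12.8299)²/12.8299 = 2.6491
  (41 − 33.1633)²/33.1633 = 1.8519
  (8 − 21.6667)²/21.6667 = 8.6205
  (16 − 10.1701)²/10.1701 = 3.3419
χ² = 1.4679 + 6.8334 + 2.6491 + 1.8519 + 8.6205 + 3.3419 = 24.76

24.76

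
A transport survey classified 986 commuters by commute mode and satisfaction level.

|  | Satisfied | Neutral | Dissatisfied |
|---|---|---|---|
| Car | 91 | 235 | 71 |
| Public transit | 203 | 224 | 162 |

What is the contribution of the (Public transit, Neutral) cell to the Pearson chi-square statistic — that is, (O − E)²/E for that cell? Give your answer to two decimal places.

9.19

Row total (Public transit) = 589; column total (Neutral) = 459; N = 986.
Expected count E = 589 × 459 / 986 = 274.190.
Contribution = (O − E)²/E = (224 − 274.190)² / 274.190 = 9.19.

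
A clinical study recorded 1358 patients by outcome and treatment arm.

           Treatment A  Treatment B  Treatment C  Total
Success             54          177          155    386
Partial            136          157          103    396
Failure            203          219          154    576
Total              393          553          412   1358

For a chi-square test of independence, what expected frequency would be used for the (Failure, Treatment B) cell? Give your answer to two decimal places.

Row total (Failure) = 576; column total (Treatment B) = 553; grand total N = 1358.
Expected count = (row total × column total) / N = 576 × 553 / 1358 = 234.56.

234.56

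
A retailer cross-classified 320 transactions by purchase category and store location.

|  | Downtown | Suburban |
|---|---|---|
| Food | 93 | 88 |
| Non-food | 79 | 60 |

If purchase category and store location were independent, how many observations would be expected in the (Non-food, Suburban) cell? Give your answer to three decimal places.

64.288

Row total (Non-food) = 139; column total (Suburban) = 148; grand total N = 320.
Expected count = (row total × column total) / N = 139 × 148 / 320 = 64.288.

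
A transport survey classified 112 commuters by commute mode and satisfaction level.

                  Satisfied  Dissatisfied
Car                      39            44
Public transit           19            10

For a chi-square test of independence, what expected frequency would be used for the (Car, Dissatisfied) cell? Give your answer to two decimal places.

40.02

Row total (Car) = 83; column total (Dissatisfied) = 54; grand total N = 112.
Expected count = (row total × column total) / N = 83 × 54 / 112 = 40.02.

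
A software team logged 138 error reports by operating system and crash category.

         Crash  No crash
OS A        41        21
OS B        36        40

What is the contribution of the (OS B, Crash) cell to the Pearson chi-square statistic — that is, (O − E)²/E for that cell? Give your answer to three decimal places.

0.968

Row total (OS B) = 76; column total (Crash) = 77; N = 138.
Expected count E = 76 × 77 / 138 = 42.4058.
Contribution = (O − E)²/E = (36 − 42.4058)² / 42.4058 = 0.968.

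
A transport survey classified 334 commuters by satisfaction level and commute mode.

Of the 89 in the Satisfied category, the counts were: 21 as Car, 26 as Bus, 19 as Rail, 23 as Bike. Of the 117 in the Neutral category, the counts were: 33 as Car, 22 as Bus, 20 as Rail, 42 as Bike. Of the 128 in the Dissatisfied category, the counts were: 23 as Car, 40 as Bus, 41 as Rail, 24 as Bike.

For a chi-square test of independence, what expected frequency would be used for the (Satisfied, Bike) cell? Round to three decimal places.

Row total (Satisfied) = 89; column total (Bike) = 89; grand total N = 334.
Expected count = (row total × column total) / N = 89 × 89 / 334 = 23.716.

23.716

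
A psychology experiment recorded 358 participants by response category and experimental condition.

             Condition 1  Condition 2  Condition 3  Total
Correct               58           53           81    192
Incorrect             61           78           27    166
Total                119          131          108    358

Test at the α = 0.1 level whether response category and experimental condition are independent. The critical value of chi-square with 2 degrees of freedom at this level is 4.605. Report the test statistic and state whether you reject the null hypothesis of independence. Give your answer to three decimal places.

30.117; reject H₀

Grand total N = 358.
Expected counts (row total × column total / N):
  Correct, Condition 1: 192×119/358 = 63.8212
  Correct, Condition 2: 192×131/358 = 70.2570
  Correct, Condition 3: 192×108/358 = 57.9218
  Incorrect, Condition 1: 166×119/358 = 55.1788
  Incorrect, Condition 2: 166×131/358 = 60.7430
  Incorrect, Condition 3: 166×108/358 = 50.0782
Contributions (O − E)²/E:
  (58 − 63.8212)²/63.8212 = 0.5310
  (53 − 70.2570)²/70.2570 = 4.2388
  (81 − 57.9218)²/57.9218 = 9.1952
  (61 − 55.1788)²/55.1788 = 0.6141
  (78 − 60.7430)²/60.7430 = 4.9027
  (27 − 50.0782)²/50.0782 = 10.6354
χ² = 0.5310 + 4.2388 + 9.1952 + 0.6141 + 4.9027 + 10.6354 = 30.117
df = (2−1)(3−1) = 2. Since 30.117 > 4.605, reject the null hypothesis of independence at α = 0.1.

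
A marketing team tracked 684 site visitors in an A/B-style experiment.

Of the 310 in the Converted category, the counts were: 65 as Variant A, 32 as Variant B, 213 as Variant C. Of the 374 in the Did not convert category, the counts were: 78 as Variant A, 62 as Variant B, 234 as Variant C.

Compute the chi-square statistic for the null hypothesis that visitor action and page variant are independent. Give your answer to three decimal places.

5.805

Row totals: 310, 374. Column totals: 143, 94, 447. Grand total N = 684.
Expected counts (row total × column total / N):
  Converted, Variant A: 310×143/684 = 64.8099
  Converted, Variant B: 310×94/684 = 42.6023
  Converted, Variant C: 310×447/684 = 202.5877
  Did not convert, Variant A: 374×143/684 = 78.1901
  Did not convert, Variant B: 374×94/684 = 51.3977
  Did not convert, Variant C: 374×447/684 = 244.4123
Contributions (O − E)²/E:
  (65 − 64.8099)²/64.8099 = 0.0006
  (32 − 42.6023)²/42.6023 = 2.6386
  (213 − 202.5877)²/202.5877 = 0.5352
  (78 − 78.1901)²/78.1901 = 0.0005
  (62 − 51.3977)²/51.3977 = 2.1870
  (234 − 244.4123)²/244.4123 = 0.4436
χ² = 0.0006 + 2.6386 + 0.5352 + 0.0005 + 2.1870 + 0.4436 = 5.805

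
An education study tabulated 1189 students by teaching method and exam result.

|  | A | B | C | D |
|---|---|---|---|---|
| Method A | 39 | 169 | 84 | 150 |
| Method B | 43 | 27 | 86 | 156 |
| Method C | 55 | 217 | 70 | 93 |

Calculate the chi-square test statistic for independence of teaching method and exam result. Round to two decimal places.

Row totals: 442, 312, 435. Column totals: 137, 413, 240, 399. Grand total N = 1189.
Expected counts (row total × column total / N):
  Method A, A: 442×137/1189 = 50.929
  Method A, B: 442×413/1189 = 153.529
  Method A, C: 442×240/1189 = 89.218
  Method A, D: 442×399/1189 = 148.325
  Method B, A: 312×137/1189 = 35.950
  Method B, B: 312×413/1189 = 108.373
  Method B, C: 312×240/1189 = 62.977
  Method B, D: 312×399/1189 = 104.700
  Method C, A: 435×137/1189 = 50.122
  Method C, B: 435×413/1189 = 151.098
  Method C, C: 435×240/1189 = 87.805
  Method C, D: 435×399/1189 = 145.976
Contributions (O − E)²/E:
  (39 − 50.929)²/50.929 = 2.7941
  (169 − 153.529)²/153.529 = 1.5590
  (84 − 89.218)²/89.218 = 0.3052
  (150 − 148.325)²/148.325 = 0.0189
  (43 − 35.950)²/35.950 = 1.3825
  (27 − 108.373)²/108.373 = 61.0998
  (86 − 62.977)²/62.977 = 8.4167
  (156 − 104.700)²/104.700 = 25.1355
  (55 − 50.122)²/50.122 = 0.4747
  (217 − 151.098)²/151.098 = 28.7434
  (70 − 87.805)²/87.805 = 3.6105
  (93 − 145.976)²/145.976 = 19.2255
χ² = 2.7941 + 1.5590 + 0.3052 + 0.0189 + 1.3825 + 61.0998 + 8.4167 + 25.1355 + 0.4747 + 28.7434 + 3.6105 + 19.2255 = 152.77

152.77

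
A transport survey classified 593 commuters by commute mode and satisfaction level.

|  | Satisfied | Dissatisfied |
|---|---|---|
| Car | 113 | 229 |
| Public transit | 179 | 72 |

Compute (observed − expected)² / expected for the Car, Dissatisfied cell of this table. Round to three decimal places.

17.683

Row total (Car) = 342; column total (Dissatisfied) = 301; N = 593.
Expected count E = 342 × 301 / 593 = 173.59528.
Contribution = (O − E)²/E = (229 − 173.59528)² / 173.59528 = 17.683.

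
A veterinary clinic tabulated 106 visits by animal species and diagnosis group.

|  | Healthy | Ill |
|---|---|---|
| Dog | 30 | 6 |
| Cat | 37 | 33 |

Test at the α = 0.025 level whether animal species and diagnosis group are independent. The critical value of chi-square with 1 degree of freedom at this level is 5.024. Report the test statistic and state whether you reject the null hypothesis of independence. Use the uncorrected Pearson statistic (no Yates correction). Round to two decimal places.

9.49; reject H₀

Row totals: 36, 70. Column totals: 67, 39. Grand total N = 106.
Expected counts (row total × column total / N):
  Dog, Healthy: 36×67/106 = 22.755
  Dog, Ill: 36×39/106 = 13.245
  Cat, Healthy: 70×67/106 = 44.245
  Cat, Ill: 70×39/106 = 25.755
Contributions (O − E)²/E:
  (30 − 22.755)²/22.755 = 2.3067
  (6 − 13.245)²/13.245 = 3.9630
  (37 − 44.245)²/44.245 = 1.1863
  (33 − 25.755)²/25.755 = 2.0381
χ² = 2.3067 + 3.9630 + 1.1863 + 2.0381 = 9.49
df = (2−1)(2−1) = 1. Since 9.49 > 5.024, reject the null hypothesis of independence at α = 0.025.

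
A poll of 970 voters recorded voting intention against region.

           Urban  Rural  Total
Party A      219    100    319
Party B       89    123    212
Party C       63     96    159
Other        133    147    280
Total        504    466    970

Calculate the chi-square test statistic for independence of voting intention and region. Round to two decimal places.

Grand total N = 970.
Expected counts (row total × column total / N):
  Party A, Urban: 319×504/970 = 165.748
  Party A, Rural: 319×466/970 = 153.252
  Party B, Urban: 212×504/970 = 110.153
  Party B, Rural: 212×466/970 = 101.847
  Party C, Urban: 159×504/970 = 82.614
  Party C, Rural: 159×466/970 = 76.386
  Other, Urban: 280×504/970 = 145.485
  Other, Rural: 280×466/970 = 134.515
Contributions (O − E)²/E:
  (219 − 165.748)²/165.748 = 17.1090
  (100 − 153.252)²/153.252 = 18.5040
  (89 − 110.153)²/110.153 = 4.0621
  (123 − 101.847)²/101.847 = 4.3933
  (63 − 82.614)²/82.614 = 4.6567
  (96 − 76.386)²/76.386 = 5.0364
  (133 − 145.485)²/145.485 = 1.0714
  (147 − 134.515)²/134.515 = 1.1588
χ² = 17.1090 + 18.5040 + 4.0621 + 4.3933 + 4.6567 + 5.0364 + 1.0714 + 1.1588 = 55.99

55.99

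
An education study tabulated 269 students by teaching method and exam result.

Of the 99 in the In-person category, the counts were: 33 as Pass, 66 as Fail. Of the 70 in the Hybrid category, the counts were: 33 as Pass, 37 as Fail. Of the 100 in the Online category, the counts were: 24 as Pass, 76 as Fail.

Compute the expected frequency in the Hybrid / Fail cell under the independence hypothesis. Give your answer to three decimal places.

Row total (Hybrid) = 70; column total (Fail) = 179; grand total N = 269.
Expected count = (row total × column total) / N = 70 × 179 / 269 = 46.580.

46.580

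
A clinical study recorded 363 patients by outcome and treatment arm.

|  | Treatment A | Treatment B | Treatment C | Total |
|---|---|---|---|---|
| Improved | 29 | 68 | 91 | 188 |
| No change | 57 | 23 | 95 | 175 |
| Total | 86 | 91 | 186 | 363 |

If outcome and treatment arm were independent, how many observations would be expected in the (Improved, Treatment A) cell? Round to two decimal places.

Row total (Improved) = 188; column total (Treatment A) = 86; grand total N = 363.
Expected count = (row total × column total) / N = 188 × 86 / 363 = 44.54.

44.54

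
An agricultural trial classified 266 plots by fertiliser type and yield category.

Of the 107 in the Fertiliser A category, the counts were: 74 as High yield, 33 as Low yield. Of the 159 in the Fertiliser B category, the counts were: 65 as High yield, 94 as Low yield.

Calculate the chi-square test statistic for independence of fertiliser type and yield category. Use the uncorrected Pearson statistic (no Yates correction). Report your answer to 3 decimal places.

Row totals: 107, 159. Column totals: 139, 127. Grand total N = 266.
Expected counts (row total × column total / N):
  Fertiliser A, High yield: 107×139/266 = 55.9135
  Fertiliser A, Low yield: 107×127/266 = 51.0865
  Fertiliser B, High yield: 159×139/266 = 83.0865
  Fertiliser B, Low yield: 159×127/266 = 75.9135
Contributions (O − E)²/E:
  (74 − 55.9135)²/55.9135 = 5.8505
  (33 − 51.0865)²/51.0865 = 6.4033
  (65 − 83.0865)²/83.0865 = 3.9371
  (94 − 75.9135)²/75.9135 = 4.3091
χ² = 5.8505 + 6.4033 + 3.9371 + 4.3091 = 20.500

20.500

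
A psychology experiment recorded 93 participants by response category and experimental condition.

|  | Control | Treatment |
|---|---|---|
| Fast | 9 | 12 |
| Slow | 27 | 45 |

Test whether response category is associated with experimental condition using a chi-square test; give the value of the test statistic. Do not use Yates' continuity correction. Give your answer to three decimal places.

0.197

Row totals: 21, 72. Column totals: 36, 57. Grand total N = 93.
Expected counts (row total × column total / N):
  Fast, Control: 21×36/93 = 8.1290
  Fast, Treatment: 21×57/93 = 12.8710
  Slow, Control: 72×36/93 = 27.8710
  Slow, Treatment: 72×57/93 = 44.1290
Contributions (O − E)²/E:
  (9 − 8.1290)²/8.1290 = 0.0933
  (12 − 12.8710)²/12.8710 = 0.0589
  (27 − 27.8710)²/27.8710 = 0.0272
  (45 − 44.1290)²/44.1290 = 0.0172
χ² = 0.0933 + 0.0589 + 0.0272 + 0.0172 = 0.197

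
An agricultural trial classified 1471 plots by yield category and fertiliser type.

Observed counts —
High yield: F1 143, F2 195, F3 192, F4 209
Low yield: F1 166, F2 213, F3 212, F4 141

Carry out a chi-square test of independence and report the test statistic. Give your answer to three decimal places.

16.675

Row totals: 739, 732. Column totals: 309, 408, 404, 350. Grand total N = 1471.
Expected counts (row total × column total / N):
  High yield, F1: 739×309/1471 = 155.2352
  High yield, F2: 739×408/1471 = 204.9708
  High yield, F3: 739×404/1471 = 202.9613
  High yield, F4: 739×350/1471 = 175.8328
  Low yield, F1: 732×309/1471 = 153.7648
  Low yield, F2: 732×408/1471 = 203.0292
  Low yield, F3: 732×404/1471 = 201.0387
  Low yield, F4: 732×350/1471 = 174.1672
Contributions (O − E)²/E:
  (143 − 155.2352)²/155.2352 = 0.9643
  (195 − 204.9708)²/204.9708 = 0.4850
  (192 − 202.9613)²/202.9613 = 0.5920
  (209 − 175.8328)²/175.8328 = 6.2563
  (166 − 153.7648)²/153.7648 = 0.9736
  (213 − 203.0292)²/203.0292 = 0.4897
  (212 − 201.0387)²/201.0387 = 0.5976
  (141 − 174.1672)²/174.1672 = 6.3161
χ² = 0.9643 + 0.4850 + 0.5920 + 6.2563 + 0.9736 + 0.4897 + 0.5976 + 6.3161 = 16.675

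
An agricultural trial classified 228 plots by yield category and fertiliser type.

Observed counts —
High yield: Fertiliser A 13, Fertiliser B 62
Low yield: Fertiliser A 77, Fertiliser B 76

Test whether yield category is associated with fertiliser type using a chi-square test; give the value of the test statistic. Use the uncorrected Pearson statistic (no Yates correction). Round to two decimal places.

Row totals: 75, 153. Column totals: 90, 138. Grand total N = 228.
Expected counts (row total × column total / N):
  High yield, Fertiliser A: 75×90/228 = 29.605
  High yield, Fertiliser B: 75×138/228 = 45.395
  Low yield, Fertiliser A: 153×90/228 = 60.395
  Low yield, Fertiliser B: 153×138/228 = 92.605
Contributions (O − E)²/E:
  (13 − 29.605)²/29.605 = 9.3135
  (62 − 45.395)²/45.395 = 6.0739
  (77 − 60.395)²/60.395 = 4.5654
  (76 − 92.605)²/92.605 = 2.9774
χ² = 9.3135 + 6.0739 + 4.5654 + 2.9774 = 22.93

22.93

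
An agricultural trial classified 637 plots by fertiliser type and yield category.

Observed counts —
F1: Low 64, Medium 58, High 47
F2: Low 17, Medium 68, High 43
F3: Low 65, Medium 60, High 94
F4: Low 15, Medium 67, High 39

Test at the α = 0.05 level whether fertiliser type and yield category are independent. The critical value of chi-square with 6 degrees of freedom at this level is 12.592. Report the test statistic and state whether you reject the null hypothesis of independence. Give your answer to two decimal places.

Row totals: 169, 128, 219, 121. Column totals: 161, 253, 223. Grand total N = 637.
Expected counts (row total × column total / N):
  F1, Low: 169×161/637 = 42.714
  F1, Medium: 169×253/637 = 67.122
  F1, High: 169×223/637 = 59.163
  F2, Low: 128×161/637 = 32.352
  F2, Medium: 128×253/637 = 50.838
  F2, High: 128×223/637 = 44.810
  F3, Low: 219×161/637 = 55.352
  F3, Medium: 219×253/637 = 86.981
  F3, High: 219×223/637 = 76.667
  F4, Low: 121×161/637 = 30.582
  F4, Medium: 121×253/637 = 48.058
  F4, High: 121×223/637 = 42.359
Contributions (O − E)²/E:
  (64 − 42.714)²/42.714 = 10.6076
  (58 − 67.122)²/67.122 = 1.2397
  (47 − 59.163)²/59.163 = 2.5005
  (17 − 32.352)²/32.352 = 7.2850
  (68 − 50.838)²/50.838 = 5.7936
  (43 − 44.810)²/44.810 = 0.0731
  (65 − 55.352)²/55.352 = 1.6817
  (60 − 86.981)²/86.981 = 8.3693
  (94 − 76.667)²/76.667 = 3.9187
  (15 − 30.582)²/30.582 = 7.9393
  (67 − 48.058)²/48.058 = 7.4660
  (39 − 42.359)²/42.359 = 0.2664
χ² = 10.6076 + 1.2397 + 2.5005 + 7.2850 + 5.7936 + 0.0731 + 1.6817 + 8.3693 + 3.9187 + 7.9393 + 7.4660 + 0.2664 = 57.14
df = (4−1)(3−1) = 6. Since 57.14 > 12.592, reject the null hypothesis of independence at α = 0.05.

57.14; reject H₀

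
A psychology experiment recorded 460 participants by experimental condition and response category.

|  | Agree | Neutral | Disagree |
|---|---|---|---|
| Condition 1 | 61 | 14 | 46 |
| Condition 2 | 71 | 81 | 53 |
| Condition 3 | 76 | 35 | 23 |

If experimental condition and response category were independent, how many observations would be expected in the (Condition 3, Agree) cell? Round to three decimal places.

Row total (Condition 3) = 134; column total (Agree) = 208; grand total N = 460.
Expected count = (row total × column total) / N = 134 × 208 / 460 = 60.591.

60.591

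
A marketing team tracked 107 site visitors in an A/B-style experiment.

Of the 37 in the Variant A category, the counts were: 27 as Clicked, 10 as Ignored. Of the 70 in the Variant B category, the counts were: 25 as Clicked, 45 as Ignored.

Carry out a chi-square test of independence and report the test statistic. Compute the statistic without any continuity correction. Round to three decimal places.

Row totals: 37, 70. Column totals: 52, 55. Grand total N = 107.
Expected counts (row total × column total / N):
  Variant A, Clicked: 37×52/107 = 17.9813
  Variant A, Ignored: 37×55/107 = 19.0187
  Variant B, Clicked: 70×52/107 = 34.0187
  Variant B, Ignored: 70×55/107 = 35.9813
Contributions (O − E)²/E:
  (27 − 17.9813)²/17.9813 = 4.5234
  (10 − 19.0187)²/19.0187 = 4.2767
  (25 − 34.0187)²/34.0187 = 2.3909
  (45 − 35.9813)²/35.9813 = 2.2605
χ² = 4.5234 + 4.2767 + 2.3909 + 2.2605 = 13.452

13.452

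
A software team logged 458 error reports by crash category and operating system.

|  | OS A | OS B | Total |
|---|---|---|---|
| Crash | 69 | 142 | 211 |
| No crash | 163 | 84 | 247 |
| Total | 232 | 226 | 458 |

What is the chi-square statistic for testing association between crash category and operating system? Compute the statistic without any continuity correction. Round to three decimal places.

50.453

Grand total N = 458.
Expected counts (row total × column total / N):
  Crash, OS A: 211×232/458 = 106.8821
  Crash, OS B: 211×226/458 = 104.1179
  No crash, OS A: 247×232/458 = 125.1179
  No crash, OS B: 247×226/458 = 121.8821
Contributions (O − E)²/E:
  (69 − 106.8821)²/106.8821 = 13.4265
  (142 − 104.1179)²/104.1179 = 13.7830
  (163 − 125.1179)²/125.1179 = 11.4696
  (84 − 121.8821)²/121.8821 = 11.7741
χ² = 13.4265 + 13.7830 + 11.4696 + 11.7741 = 50.453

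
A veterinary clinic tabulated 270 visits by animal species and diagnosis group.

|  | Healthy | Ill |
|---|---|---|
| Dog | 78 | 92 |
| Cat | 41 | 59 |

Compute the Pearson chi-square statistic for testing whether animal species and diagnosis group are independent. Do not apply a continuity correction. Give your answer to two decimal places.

0.61

Row totals: 170, 100. Column totals: 119, 151. Grand total N = 270.
Expected counts (row total × column total / N):
  Dog, Healthy: 170×119/270 = 74.926
  Dog, Ill: 170×151/270 = 95.074
  Cat, Healthy: 100×119/270 = 44.074
  Cat, Ill: 100×151/270 = 55.926
Contributions (O − E)²/E:
  (78 − 74.926)²/74.926 = 0.1261
  (92 − 95.074)²/95.074 = 0.0994
  (41 − 44.074)²/44.074 = 0.2144
  (59 − 55.926)²/55.926 = 0.1690
χ² = 0.1261 + 0.0994 + 0.2144 + 0.1690 = 0.61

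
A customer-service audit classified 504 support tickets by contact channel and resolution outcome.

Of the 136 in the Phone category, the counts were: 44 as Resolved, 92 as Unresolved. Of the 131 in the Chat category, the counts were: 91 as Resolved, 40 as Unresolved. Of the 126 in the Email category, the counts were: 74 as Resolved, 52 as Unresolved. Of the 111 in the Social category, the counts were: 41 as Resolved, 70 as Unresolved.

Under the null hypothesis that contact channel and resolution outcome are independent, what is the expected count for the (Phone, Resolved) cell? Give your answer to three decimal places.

67.460

Row total (Phone) = 136; column total (Resolved) = 250; grand total N = 504.
Expected count = (row total × column total) / N = 136 × 250 / 504 = 67.460.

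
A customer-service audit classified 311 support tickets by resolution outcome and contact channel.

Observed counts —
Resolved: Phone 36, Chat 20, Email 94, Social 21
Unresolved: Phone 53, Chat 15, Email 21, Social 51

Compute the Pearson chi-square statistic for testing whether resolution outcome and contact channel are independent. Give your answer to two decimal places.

Row totals: 171, 140. Column totals: 89, 35, 115, 72. Grand total N = 311.
Expected counts (row total × column total / N):
  Resolved, Phone: 171×89/311 = 48.936
  Resolved, Chat: 171×35/311 = 19.244
  Resolved, Email: 171×115/311 = 63.232
  Resolved, Social: 171×72/311 = 39.588
  Unresolved, Phone: 140×89/311 = 40.064
  Unresolved, Chat: 140×35/311 = 15.756
  Unresolved, Email: 140×115/311 = 51.768
  Unresolved, Social: 140×72/311 = 32.412
Contributions (O − E)²/E:
  (36 − 48.936)²/48.936 = 3.4196
  (20 − 19.244)²/19.244 = 0.0297
  (94 − 63.232)²/63.232 = 14.9714
  (21 − 39.588)²/39.588 = 8.7277
  (53 − 40.064)²/40.064 = 4.1768
  (15 − 15.756)²/15.756 = 0.0363
  (21 − 51.768)²/51.768 = 18.2868
  (51 − 32.412)²/32.412 = 10.6601
χ² = 3.4196 + 0.0297 + 14.9714 + 8.7277 + 4.1768 + 0.0363 + 18.2868 + 10.6601 = 60.31

60.31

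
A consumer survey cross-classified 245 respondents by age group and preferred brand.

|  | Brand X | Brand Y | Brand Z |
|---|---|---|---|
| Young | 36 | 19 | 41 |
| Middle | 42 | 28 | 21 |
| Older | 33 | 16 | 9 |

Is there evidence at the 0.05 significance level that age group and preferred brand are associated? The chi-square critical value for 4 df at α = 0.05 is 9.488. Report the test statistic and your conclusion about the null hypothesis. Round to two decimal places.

Row totals: 96, 91, 58. Column totals: 111, 63, 71. Grand total N = 245.
Expected counts (row total × column total / N):
  Young, Brand X: 96×111/245 = 43.494
  Young, Brand Y: 96×63/245 = 24.686
  Young, Brand Z: 96×71/245 = 27.820
  Middle, Brand X: 91×111/245 = 41.229
  Middle, Brand Y: 91×63/245 = 23.400
  Middle, Brand Z: 91×71/245 = 26.371
  Older, Brand X: 58×111/245 = 26.278
  Older, Brand Y: 58×63/245 = 14.914
  Older, Brand Z: 58×71/245 = 16.808
Contributions (O − E)²/E:
  (36 − 43.494)²/43.494 = 1.2912
  (19 − 24.686)²/24.686 = 1.3097
  (41 − 27.820)²/27.820 = 6.2442
  (42 − 41.229)²/41.229 = 0.0144
  (28 − 23.400)²/23.400 = 0.9043
  (21 − 26.371)²/26.371 = 1.0939
  (33 − 26.278)²/26.278 = 1.7195
  (16 − 14.914)²/14.914 = 0.0791
  (9 − 16.808)²/16.808 = 3.6271
χ² = 1.2912 + 1.3097 + 6.2442 + 0.0144 + 0.9043 + 1.0939 + 1.7195 + 0.0791 + 3.6271 = 16.28
df = (3−1)(3−1) = 4. Since 16.28 > 9.488, reject the null hypothesis of independence at α = 0.05.

16.28; reject H₀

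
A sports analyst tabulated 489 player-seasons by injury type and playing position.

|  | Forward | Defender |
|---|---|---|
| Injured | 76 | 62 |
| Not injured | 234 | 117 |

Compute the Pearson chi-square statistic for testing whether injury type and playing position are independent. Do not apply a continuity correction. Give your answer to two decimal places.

5.74

Row totals: 138, 351. Column totals: 310, 179. Grand total N = 489.
Expected counts (row total × column total / N):
  Injured, Forward: 138×310/489 = 87.485
  Injured, Defender: 138×179/489 = 50.515
  Not injured, Forward: 351×310/489 = 222.515
  Not injured, Defender: 351×179/489 = 128.485
Contributions (O − E)²/E:
  (76 − 87.485)²/87.485 = 1.5077
  (62 − 50.515)²/50.515 = 2.6112
  (234 − 222.515)²/222.515 = 0.5928
  (117 − 128.485)²/128.485 = 1.0266
χ² = 1.5077 + 2.6112 + 0.5928 + 1.0266 = 5.74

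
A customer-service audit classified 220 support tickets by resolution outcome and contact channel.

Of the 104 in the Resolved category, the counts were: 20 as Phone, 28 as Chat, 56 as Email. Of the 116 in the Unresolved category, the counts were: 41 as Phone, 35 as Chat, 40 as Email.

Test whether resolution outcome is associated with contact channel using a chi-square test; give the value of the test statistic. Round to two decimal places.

10.05

Row totals: 104, 116. Column totals: 61, 63, 96. Grand total N = 220.
Expected counts (row total × column total / N):
  Resolved, Phone: 104×61/220 = 28.836
  Resolved, Chat: 104×63/220 = 29.782
  Resolved, Email: 104×96/220 = 45.382
  Unresolved, Phone: 116×61/220 = 32.164
  Unresolved, Chat: 116×63/220 = 33.218
  Unresolved, Email: 116×96/220 = 50.618
Contributions (O − E)²/E:
  (20 − 28.836)²/28.836 = 2.7075
  (28 − 29.782)²/29.782 = 0.1066
  (56 − 45.382)²/45.382 = 2.4843
  (41 − 32.164)²/32.164 = 2.4274
  (35 − 33.218)²/33.218 = 0.0956
  (40 − 50.618)²/50.618 = 2.2273
χ² = 2.7075 + 0.1066 + 2.4843 + 2.4274 + 0.0956 + 2.2273 = 10.05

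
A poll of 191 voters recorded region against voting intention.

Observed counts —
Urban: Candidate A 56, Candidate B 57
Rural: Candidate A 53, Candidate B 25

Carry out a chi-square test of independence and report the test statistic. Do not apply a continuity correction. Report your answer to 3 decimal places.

Row totals: 113, 78. Column totals: 109, 82. Grand total N = 191.
Expected counts (row total × column total / N):
  Urban, Candidate A: 113×109/191 = 64.4869
  Urban, Candidate B: 113×82/191 = 48.5131
  Rural, Candidate A: 78×109/191 = 44.5131
  Rural, Candidate B: 78×82/191 = 33.4869
Contributions (O − E)²/E:
  (56 − 64.4869)²/64.4869 = 1.1169
  (57 − 48.5131)²/48.5131 = 1.4847
  (53 − 44.5131)²/44.5131 = 1.6181
  (25 − 33.4869)²/33.4869 = 2.1509
χ² = 1.1169 + 1.4847 + 1.6181 + 2.1509 = 6.371

6.371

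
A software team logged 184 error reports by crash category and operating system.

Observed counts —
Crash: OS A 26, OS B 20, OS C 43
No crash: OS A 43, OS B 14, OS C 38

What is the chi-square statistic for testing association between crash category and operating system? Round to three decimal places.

Row totals: 89, 95. Column totals: 69, 34, 81. Grand total N = 184.
Expected counts (row total × column total / N):
  Crash, OS A: 89×69/184 = 33.3750
  Crash, OS B: 89×34/184 = 16.4457
  Crash, OS C: 89×81/184 = 39.1793
  No crash, OS A: 95×69/184 = 35.6250
  No crash, OS B: 95×34/184 = 17.5543
  No crash, OS C: 95×81/184 = 41.8207
Contributions (O − E)²/E:
  (26 − 33.3750)²/33.3750 = 1.6297
  (20 − 16.4457)²/16.4457 = 0.7682
  (43 − 39.1793)²/39.1793 = 0.3726
  (43 − 35.6250)²/35.6250 = 1.5268
  (14 − 17.5543)²/17.5543 = 0.7197
  (38 − 41.8207)²/41.8207 = 0.3491
χ² = 1.6297 + 0.7682 + 0.3726 + 1.5268 + 0.7197 + 0.3491 = 5.366

5.366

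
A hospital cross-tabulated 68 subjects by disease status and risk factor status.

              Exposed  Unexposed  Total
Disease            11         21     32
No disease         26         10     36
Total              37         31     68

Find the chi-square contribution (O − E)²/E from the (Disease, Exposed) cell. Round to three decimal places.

2.361

Row total (Disease) = 32; column total (Exposed) = 37; N = 68.
Expected count E = 32 × 37 / 68 = 17.4118.
Contribution = (O − E)²/E = (11 − 17.4118)² / 17.4118 = 2.361.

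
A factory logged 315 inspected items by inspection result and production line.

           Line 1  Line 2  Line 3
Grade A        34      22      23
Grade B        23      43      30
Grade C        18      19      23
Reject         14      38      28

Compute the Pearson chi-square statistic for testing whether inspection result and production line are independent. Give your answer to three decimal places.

16.829

Row totals: 79, 96, 60, 80. Column totals: 89, 122, 104. Grand total N = 315.
Expected counts (row total × column total / N):
  Grade A, Line 1: 79×89/315 = 22.3206
  Grade A, Line 2: 79×122/315 = 30.5968
  Grade A, Line 3: 79×104/315 = 26.0825
  Grade B, Line 1: 96×89/315 = 27.1238
  Grade B, Line 2: 96×122/315 = 37.1810
  Grade B, Line 3: 96×104/315 = 31.6952
  Grade C, Line 1: 60×89/315 = 16.9524
  Grade C, Line 2: 60×122/315 = 23.2381
  Grade C, Line 3: 60×104/315 = 19.8095
  Reject, Line 1: 80×89/315 = 22.6032
  Reject, Line 2: 80×122/315 = 30.9841
  Reject, Line 3: 80×104/315 = 26.4127
Contributions (O − E)²/E:
  (34 − 22.3206)²/22.3206 = 6.1113
  (22 − 30.5968)²/30.5968 = 2.4154
  (23 − 26.0825)²/26.0825 = 0.3643
  (23 − 27.1238)²/27.1238 = 0.6270
  (43 − 37.1810)²/37.1810 = 0.9107
  (30 − 31.6952)²/31.6952 = 0.0907
  (18 − 16.9524)²/16.9524 = 0.0647
  (19 − 23.2381)²/23.2381 = 0.7729
  (23 − 19.8095)²/19.8095 = 0.5139
  (14 − 22.6032)²/22.6032 = 3.2745
  (38 − 30.9841)²/30.9841 = 1.5886
  (28 − 26.4127)²/26.4127 = 0.0954
χ² = 6.1113 + 2.4154 + 0.3643 + 0.6270 + 0.9107 + 0.0907 + 0.0647 + 0.7729 + 0.5139 + 3.2745 + 1.5886 + 0.0954 = 16.829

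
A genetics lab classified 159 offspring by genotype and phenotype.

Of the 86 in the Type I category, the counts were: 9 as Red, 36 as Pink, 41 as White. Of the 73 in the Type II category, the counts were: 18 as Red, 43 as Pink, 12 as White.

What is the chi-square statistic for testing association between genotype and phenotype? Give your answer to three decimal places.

18.549

Row totals: 86, 73. Column totals: 27, 79, 53. Grand total N = 159.
Expected counts (row total × column total / N):
  Type I, Red: 86×27/159 = 14.6038
  Type I, Pink: 86×79/159 = 42.7296
  Type I, White: 86×53/159 = 28.6667
  Type II, Red: 73×27/159 = 12.3962
  Type II, Pink: 73×79/159 = 36.2704
  Type II, White: 73×53/159 = 24.3333
Contributions (O − E)²/E:
  (9 − 14.6038)²/14.6038 = 2.1503
  (36 − 42.7296)²/42.7296 = 1.0599
  (41 − 28.6667)²/28.6667 = 5.3062
  (18 − 12.3962)²/12.3962 = 2.5332
  (43 − 36.2704)²/36.2704 = 1.2486
  (12 − 24.3333)²/24.3333 = 6.2511
χ² = 2.1503 + 1.0599 + 5.3062 + 2.5332 + 1.2486 + 6.2511 = 18.549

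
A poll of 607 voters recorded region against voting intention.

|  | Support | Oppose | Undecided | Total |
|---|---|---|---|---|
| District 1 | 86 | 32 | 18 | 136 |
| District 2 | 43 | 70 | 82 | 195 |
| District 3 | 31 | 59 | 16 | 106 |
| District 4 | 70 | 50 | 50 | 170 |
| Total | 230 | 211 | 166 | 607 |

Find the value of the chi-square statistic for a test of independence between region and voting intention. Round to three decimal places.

Grand total N = 607.
Expected counts (row total × column total / N):
  District 1, Support: 136×230/607 = 51.5321
  District 1, Oppose: 136×211/607 = 47.2751
  District 1, Undecided: 136×166/607 = 37.1928
  District 2, Support: 195×230/607 = 73.8880
  District 2, Oppose: 195×211/607 = 67.7842
  District 2, Undecided: 195×166/607 = 53.3278
  District 3, Support: 106×230/607 = 40.1647
  District 3, Oppose: 106×211/607 = 36.8468
  District 3, Undecided: 106×166/607 = 28.9885
  District 4, Support: 170×230/607 = 64.4152
  District 4, Oppose: 170×211/607 = 59.0939
  District 4, Undecided: 170×166/607 = 46.4909
Contributions (O − E)²/E:
  (86 − 51.5321)²/51.5321 = 23.0543
  (32 − 47.2751)²/47.2751 = 4.9356
  (18 − 37.1928)²/37.1928 = 9.9042
  (43 − 73.8880)²/73.8880 = 12.9124
  (70 − 67.7842)²/67.7842 = 0.0724
  (82 − 53.3278)²/53.3278 = 15.4159
  (31 − 40.1647)²/40.1647 = 2.0912
  (59 − 36.8468)²/36.8468 = 13.3190
  (16 − 28.9885)²/28.9885 = 5.8196
  (70 − 64.4152)²/64.4152 = 0.4842
  (50 − 59.0939)²/59.0939 = 1.3995
  (50 − 46.4909)²/46.4909 = 0.2649
χ² = 23.0543 + 4.9356 + 9.9042 + 12.9124 + 0.0724 + 15.4159 + 2.0912 + 13.3190 + 5.8196 + 0.4842 + 1.3995 + 0.2649 = 89.673

89.673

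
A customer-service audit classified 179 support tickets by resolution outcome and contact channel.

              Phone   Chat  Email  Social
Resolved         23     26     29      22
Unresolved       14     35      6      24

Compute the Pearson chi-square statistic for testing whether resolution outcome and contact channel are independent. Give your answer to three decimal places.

Row totals: 100, 79. Column totals: 37, 61, 35, 46. Grand total N = 179.
Expected counts (row total × column total / N):
  Resolved, Phone: 100×37/179 = 20.6704
  Resolved, Chat: 100×61/179 = 34.0782
  Resolved, Email: 100×35/179 = 19.5531
  Resolved, Social: 100×46/179 = 25.6983
  Unresolved, Phone: 79×37/179 = 16.3296
  Unresolved, Chat: 79×61/179 = 26.9218
  Unresolved, Email: 79×35/179 = 15.4469
  Unresolved, Social: 79×46/179 = 20.3017
Contributions (O − E)²/E:
  (23 − 20.6704)²/20.6704 = 0.2626
  (26 − 34.0782)²/34.0782 = 1.9149
  (29 − 19.5531)²/19.5531 = 4.5642
  (22 − 25.6983)²/25.6983 = 0.5322
  (14 − 16.3296)²/16.3296 = 0.3323
  (35 − 26.9218)²/26.9218 = 2.4240
  (6 − 15.4469)²/15.4469 = 5.7775
  (24 − 20.3017)²/20.3017 = 0.6737
χ² = 0.2626 + 1.9149 + 4.5642 + 0.5322 + 0.3323 + 2.4240 + 5.7775 + 0.6737 = 16.481

16.481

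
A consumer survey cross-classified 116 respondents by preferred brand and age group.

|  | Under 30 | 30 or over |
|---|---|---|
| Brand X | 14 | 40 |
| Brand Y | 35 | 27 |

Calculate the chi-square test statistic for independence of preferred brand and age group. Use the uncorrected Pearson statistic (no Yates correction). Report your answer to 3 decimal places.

Row totals: 54, 62. Column totals: 49, 67. Grand total N = 116.
Expected counts (row total × column total / N):
  Brand X, Under 30: 54×49/116 = 22.8103
  Brand X, 30 or over: 54×67/116 = 31.1897
  Brand Y, Under 30: 62×49/116 = 26.1897
  Brand Y, 30 or over: 62×67/116 = 35.8103
Contributions (O − E)²/E:
  (14 − 22.8103)²/22.8103 = 3.4029
  (40 − 31.1897)²/31.1897 = 2.4887
  (35 − 26.1897)²/26.1897 = 2.9638
  (27 − 35.8103)²/35.8103 = 2.1676
χ² = 3.4029 + 2.4887 + 2.9638 + 2.1676 = 11.023

11.023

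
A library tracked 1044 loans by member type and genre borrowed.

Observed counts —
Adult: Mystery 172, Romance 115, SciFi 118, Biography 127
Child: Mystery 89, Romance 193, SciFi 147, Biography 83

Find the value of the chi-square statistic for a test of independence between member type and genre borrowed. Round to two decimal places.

Row totals: 532, 512. Column totals: 261, 308, 265, 210. Grand total N = 1044.
Expected counts (row total × column total / N):
  Adult, Mystery: 532×261/1044 = 133.000
  Adult, Romance: 532×308/1044 = 156.950
  Adult, SciFi: 532×265/1044 = 135.038
  Adult, Biography: 532×210/1044 = 107.011
  Child, Mystery: 512×261/1044 = 128.000
  Child, Romance: 512×308/1044 = 151.050
  Child, SciFi: 512×265/1044 = 129.962
  Child, Biography: 512×210/1044 = 102.989
Contributions (O − E)²/E:
  (172 − 133.000)²/133.000 = 11.4361
  (115 − 156.950)²/156.950 = 11.2125
  (118 − 135.038)²/135.038 = 2.1497
  (127 − 107.011)²/107.011 = 3.7338
  (89 − 128.000)²/128.000 = 11.8828
  (193 − 151.050)²/151.050 = 11.6505
  (147 − 129.962)²/129.962 = 2.2337
  (83 − 102.989)²/102.989 = 3.8796
χ² = 11.4361 + 11.2125 + 2.1497 + 3.7338 + 11.8828 + 11.6505 + 2.2337 + 3.8796 = 58.18

58.18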